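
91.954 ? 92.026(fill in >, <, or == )<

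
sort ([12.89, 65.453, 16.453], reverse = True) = [65.453, 16.453, 12.89]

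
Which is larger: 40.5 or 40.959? 40.959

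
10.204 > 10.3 False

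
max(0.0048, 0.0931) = 0.0931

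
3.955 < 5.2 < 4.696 False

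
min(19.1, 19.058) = 19.058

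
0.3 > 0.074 True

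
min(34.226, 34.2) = 34.2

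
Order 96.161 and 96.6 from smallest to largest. 96.161, 96.6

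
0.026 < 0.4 True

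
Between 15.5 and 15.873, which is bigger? 15.873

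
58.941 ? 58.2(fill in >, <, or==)>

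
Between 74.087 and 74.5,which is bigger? 74.5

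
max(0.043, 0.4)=0.4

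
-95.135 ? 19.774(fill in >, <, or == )<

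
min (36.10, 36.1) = 36.10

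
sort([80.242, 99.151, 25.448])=[25.448, 80.242, 99.151]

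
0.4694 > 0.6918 False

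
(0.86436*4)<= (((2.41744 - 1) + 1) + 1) False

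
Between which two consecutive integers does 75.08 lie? 75 and 76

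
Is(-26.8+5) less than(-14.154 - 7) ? Yes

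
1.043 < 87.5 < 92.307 True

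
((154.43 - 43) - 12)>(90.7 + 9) False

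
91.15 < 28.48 False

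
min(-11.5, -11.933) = -11.933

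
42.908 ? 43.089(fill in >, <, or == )<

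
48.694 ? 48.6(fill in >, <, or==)>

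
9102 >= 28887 False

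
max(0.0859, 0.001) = 0.0859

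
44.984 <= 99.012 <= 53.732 False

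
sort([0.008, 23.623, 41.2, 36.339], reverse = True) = [41.2, 36.339, 23.623, 0.008]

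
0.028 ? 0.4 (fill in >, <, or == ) <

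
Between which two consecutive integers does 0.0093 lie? 0 and 1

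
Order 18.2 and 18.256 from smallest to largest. 18.2, 18.256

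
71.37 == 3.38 False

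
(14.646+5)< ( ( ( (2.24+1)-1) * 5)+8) False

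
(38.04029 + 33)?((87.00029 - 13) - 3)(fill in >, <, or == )>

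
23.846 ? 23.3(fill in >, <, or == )>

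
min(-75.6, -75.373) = -75.6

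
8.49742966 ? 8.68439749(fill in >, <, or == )<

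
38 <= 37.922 False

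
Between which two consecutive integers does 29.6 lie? 29 and 30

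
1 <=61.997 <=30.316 False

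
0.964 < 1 True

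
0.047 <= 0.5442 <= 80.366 True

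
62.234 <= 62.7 True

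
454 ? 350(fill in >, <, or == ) >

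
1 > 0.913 True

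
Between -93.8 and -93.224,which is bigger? -93.224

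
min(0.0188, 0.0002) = 0.0002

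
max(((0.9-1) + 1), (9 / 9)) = 1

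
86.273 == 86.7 False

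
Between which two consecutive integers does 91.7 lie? 91 and 92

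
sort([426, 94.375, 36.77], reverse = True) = [426, 94.375, 36.77]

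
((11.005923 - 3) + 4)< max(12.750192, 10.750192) True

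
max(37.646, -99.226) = 37.646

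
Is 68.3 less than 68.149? No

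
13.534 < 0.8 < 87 False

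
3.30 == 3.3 True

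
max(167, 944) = 944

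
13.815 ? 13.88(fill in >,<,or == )<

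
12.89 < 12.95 True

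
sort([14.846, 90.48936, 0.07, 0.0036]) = [0.0036, 0.07, 14.846, 90.48936]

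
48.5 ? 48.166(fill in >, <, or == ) >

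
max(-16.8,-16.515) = -16.515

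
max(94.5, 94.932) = 94.932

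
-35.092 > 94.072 False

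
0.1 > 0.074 True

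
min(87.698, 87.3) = 87.3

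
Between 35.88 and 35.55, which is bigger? 35.88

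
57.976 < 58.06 True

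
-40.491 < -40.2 True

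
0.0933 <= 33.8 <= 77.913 True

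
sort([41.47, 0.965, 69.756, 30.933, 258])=[0.965, 30.933, 41.47, 69.756, 258]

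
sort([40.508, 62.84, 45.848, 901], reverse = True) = [901, 62.84, 45.848, 40.508]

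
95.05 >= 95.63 False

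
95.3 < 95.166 False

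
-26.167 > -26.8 True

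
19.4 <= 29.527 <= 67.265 True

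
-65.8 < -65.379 True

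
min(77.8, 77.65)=77.65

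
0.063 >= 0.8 False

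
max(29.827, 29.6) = 29.827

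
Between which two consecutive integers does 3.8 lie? 3 and 4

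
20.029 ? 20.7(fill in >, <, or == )<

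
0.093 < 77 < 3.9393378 False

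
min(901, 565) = 565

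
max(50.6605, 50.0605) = 50.6605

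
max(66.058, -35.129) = 66.058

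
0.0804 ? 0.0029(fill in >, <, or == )>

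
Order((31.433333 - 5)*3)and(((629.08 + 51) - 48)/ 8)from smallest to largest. (((629.08 + 51) - 48)/ 8), ((31.433333 - 5)*3)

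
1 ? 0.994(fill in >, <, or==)>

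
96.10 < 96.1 False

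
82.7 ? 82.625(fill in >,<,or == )>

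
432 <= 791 True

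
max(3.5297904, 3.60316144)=3.60316144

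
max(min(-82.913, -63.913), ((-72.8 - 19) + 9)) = -82.8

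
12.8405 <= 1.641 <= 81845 False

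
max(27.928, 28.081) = 28.081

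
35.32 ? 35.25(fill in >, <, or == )>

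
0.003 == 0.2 False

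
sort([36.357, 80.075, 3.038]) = [3.038, 36.357, 80.075]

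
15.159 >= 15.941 False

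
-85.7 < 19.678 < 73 True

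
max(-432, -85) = -85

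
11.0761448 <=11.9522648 True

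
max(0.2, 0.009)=0.2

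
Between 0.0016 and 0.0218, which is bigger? 0.0218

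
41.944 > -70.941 True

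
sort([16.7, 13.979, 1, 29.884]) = [1, 13.979, 16.7, 29.884]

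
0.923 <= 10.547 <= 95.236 True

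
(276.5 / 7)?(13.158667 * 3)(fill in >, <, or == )>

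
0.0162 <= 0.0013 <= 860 False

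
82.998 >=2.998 True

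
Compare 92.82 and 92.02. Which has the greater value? 92.82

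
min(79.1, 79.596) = 79.1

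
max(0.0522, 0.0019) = 0.0522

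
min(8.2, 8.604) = 8.2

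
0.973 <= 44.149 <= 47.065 True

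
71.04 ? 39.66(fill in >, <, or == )>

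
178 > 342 False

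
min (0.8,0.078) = 0.078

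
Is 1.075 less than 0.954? No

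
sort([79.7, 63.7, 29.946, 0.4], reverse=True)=[79.7, 63.7, 29.946, 0.4]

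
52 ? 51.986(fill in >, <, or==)>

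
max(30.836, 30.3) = 30.836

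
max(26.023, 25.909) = 26.023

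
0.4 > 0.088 True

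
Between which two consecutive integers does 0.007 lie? 0 and 1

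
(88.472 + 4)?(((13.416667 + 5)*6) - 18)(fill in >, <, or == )<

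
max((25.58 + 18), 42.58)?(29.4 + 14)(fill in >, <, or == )>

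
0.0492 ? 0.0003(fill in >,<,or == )>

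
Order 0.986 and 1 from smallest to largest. 0.986, 1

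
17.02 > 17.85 False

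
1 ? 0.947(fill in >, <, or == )>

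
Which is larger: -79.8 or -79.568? -79.568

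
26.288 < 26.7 True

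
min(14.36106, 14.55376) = 14.36106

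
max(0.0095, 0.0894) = 0.0894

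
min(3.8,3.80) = 3.8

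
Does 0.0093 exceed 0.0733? No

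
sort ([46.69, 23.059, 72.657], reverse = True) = [72.657, 46.69, 23.059]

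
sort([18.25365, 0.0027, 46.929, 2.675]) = [0.0027, 2.675, 18.25365, 46.929]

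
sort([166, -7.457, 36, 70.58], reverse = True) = [166, 70.58, 36, -7.457]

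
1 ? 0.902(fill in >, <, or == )>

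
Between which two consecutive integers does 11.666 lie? 11 and 12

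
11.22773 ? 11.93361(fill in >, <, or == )<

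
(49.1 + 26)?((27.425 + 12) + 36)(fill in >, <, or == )<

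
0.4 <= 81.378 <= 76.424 False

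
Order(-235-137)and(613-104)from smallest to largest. (-235-137), (613-104)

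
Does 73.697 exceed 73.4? Yes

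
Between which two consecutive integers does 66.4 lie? 66 and 67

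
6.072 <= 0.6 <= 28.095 False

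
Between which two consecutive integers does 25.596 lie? 25 and 26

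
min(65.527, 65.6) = 65.527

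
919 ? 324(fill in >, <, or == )>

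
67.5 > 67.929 False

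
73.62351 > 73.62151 True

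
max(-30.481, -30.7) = -30.481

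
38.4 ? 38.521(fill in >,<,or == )<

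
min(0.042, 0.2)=0.042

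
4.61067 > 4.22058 True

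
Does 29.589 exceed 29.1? Yes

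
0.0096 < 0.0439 True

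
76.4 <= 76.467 True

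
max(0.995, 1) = 1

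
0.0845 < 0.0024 False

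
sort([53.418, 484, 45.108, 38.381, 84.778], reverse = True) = [484, 84.778, 53.418, 45.108, 38.381]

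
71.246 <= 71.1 False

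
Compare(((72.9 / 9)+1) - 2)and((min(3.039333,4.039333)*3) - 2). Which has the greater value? ((min(3.039333,4.039333)*3) - 2)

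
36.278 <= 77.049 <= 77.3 True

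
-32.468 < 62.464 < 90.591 True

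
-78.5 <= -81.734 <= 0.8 False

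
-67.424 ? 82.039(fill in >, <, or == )<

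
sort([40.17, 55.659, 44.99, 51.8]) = [40.17, 44.99, 51.8, 55.659]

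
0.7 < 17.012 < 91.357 True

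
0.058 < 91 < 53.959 False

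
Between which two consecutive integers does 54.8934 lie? 54 and 55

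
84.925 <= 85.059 True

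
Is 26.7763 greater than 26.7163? Yes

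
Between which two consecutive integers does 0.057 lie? 0 and 1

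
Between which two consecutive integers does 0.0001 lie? 0 and 1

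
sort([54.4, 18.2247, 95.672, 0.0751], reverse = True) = [95.672, 54.4, 18.2247, 0.0751]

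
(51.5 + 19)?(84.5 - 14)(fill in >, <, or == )==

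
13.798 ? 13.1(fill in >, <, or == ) >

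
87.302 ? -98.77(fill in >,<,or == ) >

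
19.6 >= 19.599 True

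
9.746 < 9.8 True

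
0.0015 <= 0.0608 True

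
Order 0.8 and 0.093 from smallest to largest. 0.093, 0.8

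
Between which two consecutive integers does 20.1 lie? 20 and 21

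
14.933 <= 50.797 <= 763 True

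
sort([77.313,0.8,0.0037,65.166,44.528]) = [0.0037,0.8,44.528,65.166,77.313]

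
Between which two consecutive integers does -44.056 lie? -45 and -44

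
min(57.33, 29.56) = 29.56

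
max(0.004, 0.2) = 0.2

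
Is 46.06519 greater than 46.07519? No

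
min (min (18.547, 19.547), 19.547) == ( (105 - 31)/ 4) False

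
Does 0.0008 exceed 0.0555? No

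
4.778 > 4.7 True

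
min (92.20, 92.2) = 92.20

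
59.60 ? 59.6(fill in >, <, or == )==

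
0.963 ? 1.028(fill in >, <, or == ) <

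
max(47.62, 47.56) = 47.62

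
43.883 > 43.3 True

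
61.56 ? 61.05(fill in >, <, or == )>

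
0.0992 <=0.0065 False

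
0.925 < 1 True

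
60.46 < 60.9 True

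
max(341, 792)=792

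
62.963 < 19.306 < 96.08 False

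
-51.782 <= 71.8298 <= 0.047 False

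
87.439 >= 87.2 True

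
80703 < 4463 False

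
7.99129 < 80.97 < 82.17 True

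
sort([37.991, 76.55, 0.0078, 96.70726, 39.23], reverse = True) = [96.70726, 76.55, 39.23, 37.991, 0.0078]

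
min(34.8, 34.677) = 34.677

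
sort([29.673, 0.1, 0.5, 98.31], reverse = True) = [98.31, 29.673, 0.5, 0.1]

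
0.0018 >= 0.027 False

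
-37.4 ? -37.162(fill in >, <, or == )<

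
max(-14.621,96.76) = 96.76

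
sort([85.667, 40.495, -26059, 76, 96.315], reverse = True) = [96.315, 85.667, 76, 40.495, -26059]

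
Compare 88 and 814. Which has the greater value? 814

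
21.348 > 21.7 False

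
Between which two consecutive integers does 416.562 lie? 416 and 417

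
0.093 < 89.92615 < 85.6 False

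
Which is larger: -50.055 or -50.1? -50.055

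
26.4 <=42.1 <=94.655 True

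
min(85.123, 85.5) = 85.123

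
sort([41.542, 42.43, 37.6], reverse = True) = [42.43, 41.542, 37.6]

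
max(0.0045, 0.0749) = 0.0749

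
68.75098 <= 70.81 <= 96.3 True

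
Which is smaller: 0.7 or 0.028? 0.028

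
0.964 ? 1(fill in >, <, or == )<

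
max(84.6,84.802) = 84.802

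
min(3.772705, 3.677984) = 3.677984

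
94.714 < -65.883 False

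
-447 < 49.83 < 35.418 False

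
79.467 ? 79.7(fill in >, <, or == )<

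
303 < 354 True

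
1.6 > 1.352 True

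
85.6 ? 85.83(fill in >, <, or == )<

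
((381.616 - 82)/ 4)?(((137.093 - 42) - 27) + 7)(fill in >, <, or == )<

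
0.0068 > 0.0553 False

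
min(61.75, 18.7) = 18.7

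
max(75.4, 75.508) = 75.508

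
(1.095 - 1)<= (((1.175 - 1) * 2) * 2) True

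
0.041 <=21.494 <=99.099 True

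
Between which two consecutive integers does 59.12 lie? 59 and 60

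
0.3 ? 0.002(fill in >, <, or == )>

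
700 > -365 True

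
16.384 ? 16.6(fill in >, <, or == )<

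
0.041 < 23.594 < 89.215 True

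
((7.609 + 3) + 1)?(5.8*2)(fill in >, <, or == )>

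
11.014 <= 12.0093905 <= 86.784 True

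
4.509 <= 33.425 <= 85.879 True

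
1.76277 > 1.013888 True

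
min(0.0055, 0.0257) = 0.0055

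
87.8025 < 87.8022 False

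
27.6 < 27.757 True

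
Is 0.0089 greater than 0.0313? No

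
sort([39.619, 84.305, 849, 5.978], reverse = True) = [849, 84.305, 39.619, 5.978]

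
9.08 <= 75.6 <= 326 True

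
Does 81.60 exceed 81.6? No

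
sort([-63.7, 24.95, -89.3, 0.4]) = [-89.3, -63.7, 0.4, 24.95]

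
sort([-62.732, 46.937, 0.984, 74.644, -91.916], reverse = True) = [74.644, 46.937, 0.984, -62.732, -91.916]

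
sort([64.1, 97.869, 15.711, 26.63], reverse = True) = [97.869, 64.1, 26.63, 15.711]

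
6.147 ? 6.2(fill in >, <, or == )<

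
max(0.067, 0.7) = 0.7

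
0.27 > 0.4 False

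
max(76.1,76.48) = 76.48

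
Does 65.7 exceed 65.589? Yes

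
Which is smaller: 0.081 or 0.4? 0.081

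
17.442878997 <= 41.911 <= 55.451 True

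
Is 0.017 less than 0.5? Yes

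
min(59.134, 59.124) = 59.124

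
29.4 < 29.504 True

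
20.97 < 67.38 True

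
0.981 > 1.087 False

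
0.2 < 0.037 False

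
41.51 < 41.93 True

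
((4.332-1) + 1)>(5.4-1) False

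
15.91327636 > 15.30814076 True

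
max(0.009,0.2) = 0.2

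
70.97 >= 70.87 True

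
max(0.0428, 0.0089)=0.0428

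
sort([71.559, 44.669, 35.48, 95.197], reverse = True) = [95.197, 71.559, 44.669, 35.48]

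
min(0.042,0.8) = 0.042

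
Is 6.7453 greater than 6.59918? Yes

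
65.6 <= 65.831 True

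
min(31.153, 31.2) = 31.153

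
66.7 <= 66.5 False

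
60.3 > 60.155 True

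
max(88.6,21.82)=88.6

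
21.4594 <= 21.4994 True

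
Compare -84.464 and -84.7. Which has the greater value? -84.464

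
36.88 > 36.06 True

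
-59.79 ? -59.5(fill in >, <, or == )<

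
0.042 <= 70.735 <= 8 False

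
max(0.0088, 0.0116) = 0.0116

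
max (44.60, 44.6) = 44.6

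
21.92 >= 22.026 False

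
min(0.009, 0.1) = 0.009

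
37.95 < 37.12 False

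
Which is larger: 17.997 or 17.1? 17.997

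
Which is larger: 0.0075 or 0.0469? 0.0469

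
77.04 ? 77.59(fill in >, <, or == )<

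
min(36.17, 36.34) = 36.17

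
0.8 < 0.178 False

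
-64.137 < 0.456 True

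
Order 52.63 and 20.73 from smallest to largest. 20.73, 52.63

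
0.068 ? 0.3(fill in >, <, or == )<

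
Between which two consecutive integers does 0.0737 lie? 0 and 1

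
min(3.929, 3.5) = 3.5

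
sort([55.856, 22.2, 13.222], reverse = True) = [55.856, 22.2, 13.222]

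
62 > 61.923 True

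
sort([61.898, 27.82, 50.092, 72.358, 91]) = [27.82, 50.092, 61.898, 72.358, 91]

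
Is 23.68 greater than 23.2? Yes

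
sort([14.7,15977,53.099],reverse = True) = [15977,53.099,14.7]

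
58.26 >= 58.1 True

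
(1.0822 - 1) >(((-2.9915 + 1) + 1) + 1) True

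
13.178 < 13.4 True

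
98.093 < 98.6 True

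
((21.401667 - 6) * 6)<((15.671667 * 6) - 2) False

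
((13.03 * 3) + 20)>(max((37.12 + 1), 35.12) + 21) False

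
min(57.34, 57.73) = 57.34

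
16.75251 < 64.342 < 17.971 False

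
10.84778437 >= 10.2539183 True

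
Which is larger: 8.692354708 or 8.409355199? 8.692354708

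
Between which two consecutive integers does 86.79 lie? 86 and 87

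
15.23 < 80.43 True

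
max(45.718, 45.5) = 45.718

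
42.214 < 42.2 False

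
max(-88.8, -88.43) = -88.43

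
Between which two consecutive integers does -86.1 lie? -87 and -86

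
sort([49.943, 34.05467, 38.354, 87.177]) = [34.05467, 38.354, 49.943, 87.177]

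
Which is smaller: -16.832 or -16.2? -16.832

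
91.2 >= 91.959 False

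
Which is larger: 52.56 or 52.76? 52.76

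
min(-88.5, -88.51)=-88.51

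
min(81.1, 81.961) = 81.1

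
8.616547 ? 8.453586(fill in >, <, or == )>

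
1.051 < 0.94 False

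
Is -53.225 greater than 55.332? No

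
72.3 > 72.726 False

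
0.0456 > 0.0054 True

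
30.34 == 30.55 False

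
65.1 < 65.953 True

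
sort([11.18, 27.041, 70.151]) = [11.18, 27.041, 70.151]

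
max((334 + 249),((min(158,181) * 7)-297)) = 809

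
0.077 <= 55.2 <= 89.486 True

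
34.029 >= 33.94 True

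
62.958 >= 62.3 True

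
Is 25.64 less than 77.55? Yes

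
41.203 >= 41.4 False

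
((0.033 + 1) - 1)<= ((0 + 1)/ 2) True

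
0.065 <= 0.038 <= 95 False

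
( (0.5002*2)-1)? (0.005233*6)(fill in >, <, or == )<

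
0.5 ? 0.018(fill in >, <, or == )>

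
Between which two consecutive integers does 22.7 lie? 22 and 23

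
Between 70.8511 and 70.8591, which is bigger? 70.8591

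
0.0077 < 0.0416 True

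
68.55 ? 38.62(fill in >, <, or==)>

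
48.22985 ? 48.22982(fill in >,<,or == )>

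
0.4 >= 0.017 True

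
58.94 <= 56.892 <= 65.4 False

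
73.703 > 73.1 True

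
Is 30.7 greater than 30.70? No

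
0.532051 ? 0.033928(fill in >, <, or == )>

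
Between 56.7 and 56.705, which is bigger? 56.705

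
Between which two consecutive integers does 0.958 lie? 0 and 1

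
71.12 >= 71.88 False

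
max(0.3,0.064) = 0.3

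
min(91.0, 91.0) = 91.0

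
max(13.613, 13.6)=13.613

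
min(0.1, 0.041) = 0.041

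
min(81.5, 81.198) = 81.198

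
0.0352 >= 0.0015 True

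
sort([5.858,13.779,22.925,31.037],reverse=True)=[31.037,22.925,13.779,5.858]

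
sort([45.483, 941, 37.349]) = [37.349, 45.483, 941]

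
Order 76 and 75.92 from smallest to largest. 75.92, 76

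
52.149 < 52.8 True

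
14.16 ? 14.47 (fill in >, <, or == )<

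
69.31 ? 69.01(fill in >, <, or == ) >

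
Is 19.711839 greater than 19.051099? Yes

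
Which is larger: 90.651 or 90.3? 90.651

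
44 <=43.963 False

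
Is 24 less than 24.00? No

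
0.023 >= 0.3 False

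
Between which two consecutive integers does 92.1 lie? 92 and 93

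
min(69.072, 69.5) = 69.072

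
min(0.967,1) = 0.967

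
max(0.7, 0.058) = 0.7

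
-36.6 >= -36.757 True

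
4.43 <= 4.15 False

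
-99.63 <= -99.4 True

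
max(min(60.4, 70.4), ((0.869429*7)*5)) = 60.4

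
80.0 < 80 False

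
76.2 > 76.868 False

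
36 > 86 False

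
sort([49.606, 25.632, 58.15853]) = [25.632, 49.606, 58.15853]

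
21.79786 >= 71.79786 False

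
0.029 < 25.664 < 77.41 True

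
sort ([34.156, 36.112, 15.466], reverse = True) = [36.112, 34.156, 15.466]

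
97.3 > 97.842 False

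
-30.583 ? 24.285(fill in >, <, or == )<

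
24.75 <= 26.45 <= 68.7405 True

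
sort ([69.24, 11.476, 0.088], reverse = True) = [69.24, 11.476, 0.088]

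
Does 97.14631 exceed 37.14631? Yes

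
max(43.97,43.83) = 43.97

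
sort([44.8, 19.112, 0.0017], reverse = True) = [44.8, 19.112, 0.0017]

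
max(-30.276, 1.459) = 1.459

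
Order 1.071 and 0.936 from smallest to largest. 0.936, 1.071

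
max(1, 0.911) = 1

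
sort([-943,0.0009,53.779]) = [-943,0.0009,53.779]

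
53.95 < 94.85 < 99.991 True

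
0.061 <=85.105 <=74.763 False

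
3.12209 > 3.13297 False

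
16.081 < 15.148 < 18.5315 False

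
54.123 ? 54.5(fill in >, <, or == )<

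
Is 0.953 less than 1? Yes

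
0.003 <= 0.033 True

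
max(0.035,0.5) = 0.5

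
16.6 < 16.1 False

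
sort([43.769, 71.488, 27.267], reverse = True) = [71.488, 43.769, 27.267]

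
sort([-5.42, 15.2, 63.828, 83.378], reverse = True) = [83.378, 63.828, 15.2, -5.42]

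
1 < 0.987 False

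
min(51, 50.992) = 50.992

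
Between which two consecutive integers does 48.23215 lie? 48 and 49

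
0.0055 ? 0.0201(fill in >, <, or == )<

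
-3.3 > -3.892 True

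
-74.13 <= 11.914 True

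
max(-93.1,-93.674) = -93.1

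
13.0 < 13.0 False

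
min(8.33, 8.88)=8.33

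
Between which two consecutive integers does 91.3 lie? 91 and 92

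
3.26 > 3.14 True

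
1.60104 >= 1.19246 True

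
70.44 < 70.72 True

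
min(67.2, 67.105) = 67.105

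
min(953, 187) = 187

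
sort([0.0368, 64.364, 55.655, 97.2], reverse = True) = [97.2, 64.364, 55.655, 0.0368]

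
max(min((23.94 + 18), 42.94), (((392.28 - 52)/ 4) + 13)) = 98.07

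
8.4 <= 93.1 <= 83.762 False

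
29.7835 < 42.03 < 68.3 True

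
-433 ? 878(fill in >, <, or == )<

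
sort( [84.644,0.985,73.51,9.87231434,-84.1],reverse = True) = [84.644,73.51,9.87231434,0.985,-84.1]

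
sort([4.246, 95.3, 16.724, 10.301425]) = [4.246, 10.301425, 16.724, 95.3]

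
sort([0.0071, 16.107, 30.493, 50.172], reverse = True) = [50.172, 30.493, 16.107, 0.0071]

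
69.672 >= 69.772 False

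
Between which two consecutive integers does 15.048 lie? 15 and 16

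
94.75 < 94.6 False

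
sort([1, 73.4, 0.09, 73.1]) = [0.09, 1, 73.1, 73.4]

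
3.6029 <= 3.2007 False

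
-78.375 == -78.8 False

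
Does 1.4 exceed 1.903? No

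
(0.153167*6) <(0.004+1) True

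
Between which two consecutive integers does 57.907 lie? 57 and 58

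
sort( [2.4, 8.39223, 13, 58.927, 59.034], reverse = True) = [59.034, 58.927, 13, 8.39223, 2.4]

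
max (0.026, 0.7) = 0.7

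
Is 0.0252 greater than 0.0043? Yes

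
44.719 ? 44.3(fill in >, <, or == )>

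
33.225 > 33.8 False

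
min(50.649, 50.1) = 50.1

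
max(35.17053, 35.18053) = 35.18053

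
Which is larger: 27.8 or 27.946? 27.946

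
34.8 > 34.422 True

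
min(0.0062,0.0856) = 0.0062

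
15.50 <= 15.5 True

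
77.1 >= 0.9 True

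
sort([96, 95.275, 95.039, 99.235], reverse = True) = [99.235, 96, 95.275, 95.039]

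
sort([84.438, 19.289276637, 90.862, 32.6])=[19.289276637, 32.6, 84.438, 90.862]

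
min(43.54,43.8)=43.54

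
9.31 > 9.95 False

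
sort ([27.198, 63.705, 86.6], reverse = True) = [86.6, 63.705, 27.198]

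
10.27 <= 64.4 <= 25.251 False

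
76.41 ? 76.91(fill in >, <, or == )<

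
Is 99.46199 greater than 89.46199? Yes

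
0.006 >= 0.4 False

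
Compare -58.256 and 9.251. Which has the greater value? 9.251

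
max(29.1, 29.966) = 29.966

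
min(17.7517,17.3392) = 17.3392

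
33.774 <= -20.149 False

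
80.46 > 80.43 True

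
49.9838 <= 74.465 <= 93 True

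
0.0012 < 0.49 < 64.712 True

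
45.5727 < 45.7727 True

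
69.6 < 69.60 False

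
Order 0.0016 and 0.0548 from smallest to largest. 0.0016,0.0548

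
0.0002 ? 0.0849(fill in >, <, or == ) <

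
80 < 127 True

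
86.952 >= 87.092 False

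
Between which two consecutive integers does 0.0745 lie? 0 and 1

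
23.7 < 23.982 True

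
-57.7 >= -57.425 False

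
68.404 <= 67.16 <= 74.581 False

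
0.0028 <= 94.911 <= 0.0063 False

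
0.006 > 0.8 False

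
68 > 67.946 True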